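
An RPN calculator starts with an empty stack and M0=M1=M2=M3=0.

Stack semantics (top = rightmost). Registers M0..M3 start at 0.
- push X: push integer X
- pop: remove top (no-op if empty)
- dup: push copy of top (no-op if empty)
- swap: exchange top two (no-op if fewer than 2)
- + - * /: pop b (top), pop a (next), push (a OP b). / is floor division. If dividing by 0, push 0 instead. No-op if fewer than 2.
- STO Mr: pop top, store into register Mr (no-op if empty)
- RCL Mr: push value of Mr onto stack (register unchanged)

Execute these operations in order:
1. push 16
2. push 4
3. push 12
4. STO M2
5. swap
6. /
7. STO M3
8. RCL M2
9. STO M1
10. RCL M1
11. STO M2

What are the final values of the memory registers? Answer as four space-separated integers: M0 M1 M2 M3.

After op 1 (push 16): stack=[16] mem=[0,0,0,0]
After op 2 (push 4): stack=[16,4] mem=[0,0,0,0]
After op 3 (push 12): stack=[16,4,12] mem=[0,0,0,0]
After op 4 (STO M2): stack=[16,4] mem=[0,0,12,0]
After op 5 (swap): stack=[4,16] mem=[0,0,12,0]
After op 6 (/): stack=[0] mem=[0,0,12,0]
After op 7 (STO M3): stack=[empty] mem=[0,0,12,0]
After op 8 (RCL M2): stack=[12] mem=[0,0,12,0]
After op 9 (STO M1): stack=[empty] mem=[0,12,12,0]
After op 10 (RCL M1): stack=[12] mem=[0,12,12,0]
After op 11 (STO M2): stack=[empty] mem=[0,12,12,0]

Answer: 0 12 12 0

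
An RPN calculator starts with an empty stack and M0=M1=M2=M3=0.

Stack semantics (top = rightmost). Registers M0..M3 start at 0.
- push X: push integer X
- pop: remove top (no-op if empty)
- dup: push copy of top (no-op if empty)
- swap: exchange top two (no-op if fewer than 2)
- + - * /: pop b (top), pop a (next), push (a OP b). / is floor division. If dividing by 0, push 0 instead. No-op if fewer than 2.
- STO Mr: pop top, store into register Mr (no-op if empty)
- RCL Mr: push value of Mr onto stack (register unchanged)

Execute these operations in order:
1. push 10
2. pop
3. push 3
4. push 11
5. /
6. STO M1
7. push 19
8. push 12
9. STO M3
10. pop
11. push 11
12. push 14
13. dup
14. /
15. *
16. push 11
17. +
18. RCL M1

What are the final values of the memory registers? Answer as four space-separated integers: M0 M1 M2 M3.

After op 1 (push 10): stack=[10] mem=[0,0,0,0]
After op 2 (pop): stack=[empty] mem=[0,0,0,0]
After op 3 (push 3): stack=[3] mem=[0,0,0,0]
After op 4 (push 11): stack=[3,11] mem=[0,0,0,0]
After op 5 (/): stack=[0] mem=[0,0,0,0]
After op 6 (STO M1): stack=[empty] mem=[0,0,0,0]
After op 7 (push 19): stack=[19] mem=[0,0,0,0]
After op 8 (push 12): stack=[19,12] mem=[0,0,0,0]
After op 9 (STO M3): stack=[19] mem=[0,0,0,12]
After op 10 (pop): stack=[empty] mem=[0,0,0,12]
After op 11 (push 11): stack=[11] mem=[0,0,0,12]
After op 12 (push 14): stack=[11,14] mem=[0,0,0,12]
After op 13 (dup): stack=[11,14,14] mem=[0,0,0,12]
After op 14 (/): stack=[11,1] mem=[0,0,0,12]
After op 15 (*): stack=[11] mem=[0,0,0,12]
After op 16 (push 11): stack=[11,11] mem=[0,0,0,12]
After op 17 (+): stack=[22] mem=[0,0,0,12]
After op 18 (RCL M1): stack=[22,0] mem=[0,0,0,12]

Answer: 0 0 0 12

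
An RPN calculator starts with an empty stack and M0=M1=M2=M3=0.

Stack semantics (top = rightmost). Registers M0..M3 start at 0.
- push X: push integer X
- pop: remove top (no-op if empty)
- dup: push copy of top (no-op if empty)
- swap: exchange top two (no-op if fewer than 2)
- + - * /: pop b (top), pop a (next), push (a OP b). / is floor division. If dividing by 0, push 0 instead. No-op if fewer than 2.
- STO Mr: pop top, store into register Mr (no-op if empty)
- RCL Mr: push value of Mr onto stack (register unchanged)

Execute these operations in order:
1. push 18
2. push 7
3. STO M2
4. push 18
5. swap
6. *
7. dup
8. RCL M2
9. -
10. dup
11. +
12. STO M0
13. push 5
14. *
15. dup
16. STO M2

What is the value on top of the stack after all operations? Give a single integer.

Answer: 1620

Derivation:
After op 1 (push 18): stack=[18] mem=[0,0,0,0]
After op 2 (push 7): stack=[18,7] mem=[0,0,0,0]
After op 3 (STO M2): stack=[18] mem=[0,0,7,0]
After op 4 (push 18): stack=[18,18] mem=[0,0,7,0]
After op 5 (swap): stack=[18,18] mem=[0,0,7,0]
After op 6 (*): stack=[324] mem=[0,0,7,0]
After op 7 (dup): stack=[324,324] mem=[0,0,7,0]
After op 8 (RCL M2): stack=[324,324,7] mem=[0,0,7,0]
After op 9 (-): stack=[324,317] mem=[0,0,7,0]
After op 10 (dup): stack=[324,317,317] mem=[0,0,7,0]
After op 11 (+): stack=[324,634] mem=[0,0,7,0]
After op 12 (STO M0): stack=[324] mem=[634,0,7,0]
After op 13 (push 5): stack=[324,5] mem=[634,0,7,0]
After op 14 (*): stack=[1620] mem=[634,0,7,0]
After op 15 (dup): stack=[1620,1620] mem=[634,0,7,0]
After op 16 (STO M2): stack=[1620] mem=[634,0,1620,0]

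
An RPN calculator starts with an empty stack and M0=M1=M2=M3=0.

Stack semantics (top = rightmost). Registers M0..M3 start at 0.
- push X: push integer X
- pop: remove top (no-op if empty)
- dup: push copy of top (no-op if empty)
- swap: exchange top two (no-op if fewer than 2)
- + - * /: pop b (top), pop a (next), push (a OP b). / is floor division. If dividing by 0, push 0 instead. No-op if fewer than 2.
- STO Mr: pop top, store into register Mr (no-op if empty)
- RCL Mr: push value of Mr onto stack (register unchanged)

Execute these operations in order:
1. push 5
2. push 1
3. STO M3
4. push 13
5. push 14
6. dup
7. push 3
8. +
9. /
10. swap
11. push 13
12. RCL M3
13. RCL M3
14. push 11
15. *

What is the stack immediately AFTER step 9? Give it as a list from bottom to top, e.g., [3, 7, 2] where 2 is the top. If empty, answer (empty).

After op 1 (push 5): stack=[5] mem=[0,0,0,0]
After op 2 (push 1): stack=[5,1] mem=[0,0,0,0]
After op 3 (STO M3): stack=[5] mem=[0,0,0,1]
After op 4 (push 13): stack=[5,13] mem=[0,0,0,1]
After op 5 (push 14): stack=[5,13,14] mem=[0,0,0,1]
After op 6 (dup): stack=[5,13,14,14] mem=[0,0,0,1]
After op 7 (push 3): stack=[5,13,14,14,3] mem=[0,0,0,1]
After op 8 (+): stack=[5,13,14,17] mem=[0,0,0,1]
After op 9 (/): stack=[5,13,0] mem=[0,0,0,1]

[5, 13, 0]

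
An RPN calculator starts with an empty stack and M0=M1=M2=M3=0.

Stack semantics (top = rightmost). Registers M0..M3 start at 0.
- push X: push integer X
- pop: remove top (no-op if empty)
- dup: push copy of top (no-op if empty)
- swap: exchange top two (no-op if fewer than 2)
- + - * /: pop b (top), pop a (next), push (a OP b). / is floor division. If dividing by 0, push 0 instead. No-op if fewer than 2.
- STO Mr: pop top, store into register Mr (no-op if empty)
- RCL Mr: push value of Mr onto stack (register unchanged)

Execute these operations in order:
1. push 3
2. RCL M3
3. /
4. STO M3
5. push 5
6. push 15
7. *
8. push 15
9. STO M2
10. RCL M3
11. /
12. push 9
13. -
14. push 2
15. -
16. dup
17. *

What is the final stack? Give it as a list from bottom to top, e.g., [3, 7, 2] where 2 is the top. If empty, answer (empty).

Answer: [121]

Derivation:
After op 1 (push 3): stack=[3] mem=[0,0,0,0]
After op 2 (RCL M3): stack=[3,0] mem=[0,0,0,0]
After op 3 (/): stack=[0] mem=[0,0,0,0]
After op 4 (STO M3): stack=[empty] mem=[0,0,0,0]
After op 5 (push 5): stack=[5] mem=[0,0,0,0]
After op 6 (push 15): stack=[5,15] mem=[0,0,0,0]
After op 7 (*): stack=[75] mem=[0,0,0,0]
After op 8 (push 15): stack=[75,15] mem=[0,0,0,0]
After op 9 (STO M2): stack=[75] mem=[0,0,15,0]
After op 10 (RCL M3): stack=[75,0] mem=[0,0,15,0]
After op 11 (/): stack=[0] mem=[0,0,15,0]
After op 12 (push 9): stack=[0,9] mem=[0,0,15,0]
After op 13 (-): stack=[-9] mem=[0,0,15,0]
After op 14 (push 2): stack=[-9,2] mem=[0,0,15,0]
After op 15 (-): stack=[-11] mem=[0,0,15,0]
After op 16 (dup): stack=[-11,-11] mem=[0,0,15,0]
After op 17 (*): stack=[121] mem=[0,0,15,0]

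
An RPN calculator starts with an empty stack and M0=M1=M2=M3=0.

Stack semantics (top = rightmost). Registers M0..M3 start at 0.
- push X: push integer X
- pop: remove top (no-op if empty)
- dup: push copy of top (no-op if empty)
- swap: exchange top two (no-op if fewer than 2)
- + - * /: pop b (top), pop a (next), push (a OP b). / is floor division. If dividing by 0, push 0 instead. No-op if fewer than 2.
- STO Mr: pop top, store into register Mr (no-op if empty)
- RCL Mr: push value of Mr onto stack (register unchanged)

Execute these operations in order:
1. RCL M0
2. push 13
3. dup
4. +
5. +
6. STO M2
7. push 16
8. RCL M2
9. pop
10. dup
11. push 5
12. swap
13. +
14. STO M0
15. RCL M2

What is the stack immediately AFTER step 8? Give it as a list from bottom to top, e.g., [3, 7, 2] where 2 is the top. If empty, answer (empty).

After op 1 (RCL M0): stack=[0] mem=[0,0,0,0]
After op 2 (push 13): stack=[0,13] mem=[0,0,0,0]
After op 3 (dup): stack=[0,13,13] mem=[0,0,0,0]
After op 4 (+): stack=[0,26] mem=[0,0,0,0]
After op 5 (+): stack=[26] mem=[0,0,0,0]
After op 6 (STO M2): stack=[empty] mem=[0,0,26,0]
After op 7 (push 16): stack=[16] mem=[0,0,26,0]
After op 8 (RCL M2): stack=[16,26] mem=[0,0,26,0]

[16, 26]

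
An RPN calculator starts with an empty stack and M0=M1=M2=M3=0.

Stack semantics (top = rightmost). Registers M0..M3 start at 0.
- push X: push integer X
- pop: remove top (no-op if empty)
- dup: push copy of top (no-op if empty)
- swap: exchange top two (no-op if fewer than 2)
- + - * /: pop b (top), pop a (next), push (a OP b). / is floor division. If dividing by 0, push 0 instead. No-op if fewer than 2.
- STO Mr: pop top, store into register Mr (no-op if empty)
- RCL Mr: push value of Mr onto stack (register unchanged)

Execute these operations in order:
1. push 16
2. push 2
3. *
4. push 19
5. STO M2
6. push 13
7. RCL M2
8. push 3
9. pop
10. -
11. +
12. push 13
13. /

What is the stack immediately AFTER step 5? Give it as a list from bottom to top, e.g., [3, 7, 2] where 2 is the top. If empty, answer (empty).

After op 1 (push 16): stack=[16] mem=[0,0,0,0]
After op 2 (push 2): stack=[16,2] mem=[0,0,0,0]
After op 3 (*): stack=[32] mem=[0,0,0,0]
After op 4 (push 19): stack=[32,19] mem=[0,0,0,0]
After op 5 (STO M2): stack=[32] mem=[0,0,19,0]

[32]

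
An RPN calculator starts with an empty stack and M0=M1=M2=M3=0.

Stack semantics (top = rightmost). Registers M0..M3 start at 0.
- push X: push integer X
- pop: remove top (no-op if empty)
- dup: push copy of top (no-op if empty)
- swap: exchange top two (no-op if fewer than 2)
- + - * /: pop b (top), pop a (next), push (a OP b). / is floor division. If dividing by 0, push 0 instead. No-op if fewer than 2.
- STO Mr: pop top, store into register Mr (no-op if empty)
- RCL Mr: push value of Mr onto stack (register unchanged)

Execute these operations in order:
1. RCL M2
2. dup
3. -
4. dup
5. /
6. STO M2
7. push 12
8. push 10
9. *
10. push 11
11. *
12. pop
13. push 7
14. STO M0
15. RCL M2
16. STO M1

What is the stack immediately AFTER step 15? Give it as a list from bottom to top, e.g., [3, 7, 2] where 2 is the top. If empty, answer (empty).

After op 1 (RCL M2): stack=[0] mem=[0,0,0,0]
After op 2 (dup): stack=[0,0] mem=[0,0,0,0]
After op 3 (-): stack=[0] mem=[0,0,0,0]
After op 4 (dup): stack=[0,0] mem=[0,0,0,0]
After op 5 (/): stack=[0] mem=[0,0,0,0]
After op 6 (STO M2): stack=[empty] mem=[0,0,0,0]
After op 7 (push 12): stack=[12] mem=[0,0,0,0]
After op 8 (push 10): stack=[12,10] mem=[0,0,0,0]
After op 9 (*): stack=[120] mem=[0,0,0,0]
After op 10 (push 11): stack=[120,11] mem=[0,0,0,0]
After op 11 (*): stack=[1320] mem=[0,0,0,0]
After op 12 (pop): stack=[empty] mem=[0,0,0,0]
After op 13 (push 7): stack=[7] mem=[0,0,0,0]
After op 14 (STO M0): stack=[empty] mem=[7,0,0,0]
After op 15 (RCL M2): stack=[0] mem=[7,0,0,0]

[0]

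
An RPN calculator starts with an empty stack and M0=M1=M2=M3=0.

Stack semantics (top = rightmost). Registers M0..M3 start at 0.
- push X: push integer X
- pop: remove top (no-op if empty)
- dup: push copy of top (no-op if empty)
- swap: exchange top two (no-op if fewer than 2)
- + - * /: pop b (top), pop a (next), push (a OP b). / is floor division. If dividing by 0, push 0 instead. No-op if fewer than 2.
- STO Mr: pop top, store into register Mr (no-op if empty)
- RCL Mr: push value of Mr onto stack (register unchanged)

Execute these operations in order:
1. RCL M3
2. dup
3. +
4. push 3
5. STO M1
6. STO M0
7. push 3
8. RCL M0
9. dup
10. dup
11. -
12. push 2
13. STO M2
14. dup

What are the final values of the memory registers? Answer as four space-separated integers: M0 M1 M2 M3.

After op 1 (RCL M3): stack=[0] mem=[0,0,0,0]
After op 2 (dup): stack=[0,0] mem=[0,0,0,0]
After op 3 (+): stack=[0] mem=[0,0,0,0]
After op 4 (push 3): stack=[0,3] mem=[0,0,0,0]
After op 5 (STO M1): stack=[0] mem=[0,3,0,0]
After op 6 (STO M0): stack=[empty] mem=[0,3,0,0]
After op 7 (push 3): stack=[3] mem=[0,3,0,0]
After op 8 (RCL M0): stack=[3,0] mem=[0,3,0,0]
After op 9 (dup): stack=[3,0,0] mem=[0,3,0,0]
After op 10 (dup): stack=[3,0,0,0] mem=[0,3,0,0]
After op 11 (-): stack=[3,0,0] mem=[0,3,0,0]
After op 12 (push 2): stack=[3,0,0,2] mem=[0,3,0,0]
After op 13 (STO M2): stack=[3,0,0] mem=[0,3,2,0]
After op 14 (dup): stack=[3,0,0,0] mem=[0,3,2,0]

Answer: 0 3 2 0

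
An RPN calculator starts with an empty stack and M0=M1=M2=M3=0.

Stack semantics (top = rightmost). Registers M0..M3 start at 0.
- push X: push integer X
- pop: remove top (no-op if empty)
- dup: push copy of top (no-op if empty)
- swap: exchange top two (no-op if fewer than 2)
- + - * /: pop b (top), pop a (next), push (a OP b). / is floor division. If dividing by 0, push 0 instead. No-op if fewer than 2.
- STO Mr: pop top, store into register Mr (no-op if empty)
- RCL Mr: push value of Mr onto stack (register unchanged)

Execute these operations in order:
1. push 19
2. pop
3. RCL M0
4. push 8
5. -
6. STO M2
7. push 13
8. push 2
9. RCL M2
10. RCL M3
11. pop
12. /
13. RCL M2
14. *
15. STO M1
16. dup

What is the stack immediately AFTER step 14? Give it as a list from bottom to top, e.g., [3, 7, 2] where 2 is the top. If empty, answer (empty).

After op 1 (push 19): stack=[19] mem=[0,0,0,0]
After op 2 (pop): stack=[empty] mem=[0,0,0,0]
After op 3 (RCL M0): stack=[0] mem=[0,0,0,0]
After op 4 (push 8): stack=[0,8] mem=[0,0,0,0]
After op 5 (-): stack=[-8] mem=[0,0,0,0]
After op 6 (STO M2): stack=[empty] mem=[0,0,-8,0]
After op 7 (push 13): stack=[13] mem=[0,0,-8,0]
After op 8 (push 2): stack=[13,2] mem=[0,0,-8,0]
After op 9 (RCL M2): stack=[13,2,-8] mem=[0,0,-8,0]
After op 10 (RCL M3): stack=[13,2,-8,0] mem=[0,0,-8,0]
After op 11 (pop): stack=[13,2,-8] mem=[0,0,-8,0]
After op 12 (/): stack=[13,-1] mem=[0,0,-8,0]
After op 13 (RCL M2): stack=[13,-1,-8] mem=[0,0,-8,0]
After op 14 (*): stack=[13,8] mem=[0,0,-8,0]

[13, 8]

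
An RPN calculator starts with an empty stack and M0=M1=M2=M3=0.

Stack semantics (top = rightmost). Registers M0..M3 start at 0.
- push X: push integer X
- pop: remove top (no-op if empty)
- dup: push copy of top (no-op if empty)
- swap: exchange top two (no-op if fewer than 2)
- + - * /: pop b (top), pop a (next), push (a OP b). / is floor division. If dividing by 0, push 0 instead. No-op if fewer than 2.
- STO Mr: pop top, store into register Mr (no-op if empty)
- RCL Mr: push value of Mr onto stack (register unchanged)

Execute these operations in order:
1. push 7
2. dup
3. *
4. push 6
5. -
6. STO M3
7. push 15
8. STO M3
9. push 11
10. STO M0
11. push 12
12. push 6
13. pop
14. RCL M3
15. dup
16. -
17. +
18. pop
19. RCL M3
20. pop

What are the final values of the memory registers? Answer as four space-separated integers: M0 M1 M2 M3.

After op 1 (push 7): stack=[7] mem=[0,0,0,0]
After op 2 (dup): stack=[7,7] mem=[0,0,0,0]
After op 3 (*): stack=[49] mem=[0,0,0,0]
After op 4 (push 6): stack=[49,6] mem=[0,0,0,0]
After op 5 (-): stack=[43] mem=[0,0,0,0]
After op 6 (STO M3): stack=[empty] mem=[0,0,0,43]
After op 7 (push 15): stack=[15] mem=[0,0,0,43]
After op 8 (STO M3): stack=[empty] mem=[0,0,0,15]
After op 9 (push 11): stack=[11] mem=[0,0,0,15]
After op 10 (STO M0): stack=[empty] mem=[11,0,0,15]
After op 11 (push 12): stack=[12] mem=[11,0,0,15]
After op 12 (push 6): stack=[12,6] mem=[11,0,0,15]
After op 13 (pop): stack=[12] mem=[11,0,0,15]
After op 14 (RCL M3): stack=[12,15] mem=[11,0,0,15]
After op 15 (dup): stack=[12,15,15] mem=[11,0,0,15]
After op 16 (-): stack=[12,0] mem=[11,0,0,15]
After op 17 (+): stack=[12] mem=[11,0,0,15]
After op 18 (pop): stack=[empty] mem=[11,0,0,15]
After op 19 (RCL M3): stack=[15] mem=[11,0,0,15]
After op 20 (pop): stack=[empty] mem=[11,0,0,15]

Answer: 11 0 0 15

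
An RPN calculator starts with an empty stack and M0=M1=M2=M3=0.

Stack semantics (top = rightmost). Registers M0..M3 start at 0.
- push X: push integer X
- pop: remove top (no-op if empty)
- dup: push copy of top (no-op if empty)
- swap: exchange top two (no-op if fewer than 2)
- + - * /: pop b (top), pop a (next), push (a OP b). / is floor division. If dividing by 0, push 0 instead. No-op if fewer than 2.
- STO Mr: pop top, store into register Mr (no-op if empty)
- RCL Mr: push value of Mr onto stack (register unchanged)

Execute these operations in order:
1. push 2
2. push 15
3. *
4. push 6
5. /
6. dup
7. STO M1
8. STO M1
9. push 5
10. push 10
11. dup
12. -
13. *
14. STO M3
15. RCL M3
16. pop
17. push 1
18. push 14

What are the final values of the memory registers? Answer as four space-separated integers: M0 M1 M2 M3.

Answer: 0 5 0 0

Derivation:
After op 1 (push 2): stack=[2] mem=[0,0,0,0]
After op 2 (push 15): stack=[2,15] mem=[0,0,0,0]
After op 3 (*): stack=[30] mem=[0,0,0,0]
After op 4 (push 6): stack=[30,6] mem=[0,0,0,0]
After op 5 (/): stack=[5] mem=[0,0,0,0]
After op 6 (dup): stack=[5,5] mem=[0,0,0,0]
After op 7 (STO M1): stack=[5] mem=[0,5,0,0]
After op 8 (STO M1): stack=[empty] mem=[0,5,0,0]
After op 9 (push 5): stack=[5] mem=[0,5,0,0]
After op 10 (push 10): stack=[5,10] mem=[0,5,0,0]
After op 11 (dup): stack=[5,10,10] mem=[0,5,0,0]
After op 12 (-): stack=[5,0] mem=[0,5,0,0]
After op 13 (*): stack=[0] mem=[0,5,0,0]
After op 14 (STO M3): stack=[empty] mem=[0,5,0,0]
After op 15 (RCL M3): stack=[0] mem=[0,5,0,0]
After op 16 (pop): stack=[empty] mem=[0,5,0,0]
After op 17 (push 1): stack=[1] mem=[0,5,0,0]
After op 18 (push 14): stack=[1,14] mem=[0,5,0,0]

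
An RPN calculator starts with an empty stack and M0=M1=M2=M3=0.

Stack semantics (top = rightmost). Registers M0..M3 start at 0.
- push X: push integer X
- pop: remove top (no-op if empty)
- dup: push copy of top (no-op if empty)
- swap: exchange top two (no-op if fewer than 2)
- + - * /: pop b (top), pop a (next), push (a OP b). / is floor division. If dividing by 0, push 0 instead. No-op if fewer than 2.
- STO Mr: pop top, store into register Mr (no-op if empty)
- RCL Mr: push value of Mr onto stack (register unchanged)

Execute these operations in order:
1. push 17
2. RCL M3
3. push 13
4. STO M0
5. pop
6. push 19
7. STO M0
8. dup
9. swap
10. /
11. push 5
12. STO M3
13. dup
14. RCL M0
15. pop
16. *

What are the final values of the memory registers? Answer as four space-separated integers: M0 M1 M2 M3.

Answer: 19 0 0 5

Derivation:
After op 1 (push 17): stack=[17] mem=[0,0,0,0]
After op 2 (RCL M3): stack=[17,0] mem=[0,0,0,0]
After op 3 (push 13): stack=[17,0,13] mem=[0,0,0,0]
After op 4 (STO M0): stack=[17,0] mem=[13,0,0,0]
After op 5 (pop): stack=[17] mem=[13,0,0,0]
After op 6 (push 19): stack=[17,19] mem=[13,0,0,0]
After op 7 (STO M0): stack=[17] mem=[19,0,0,0]
After op 8 (dup): stack=[17,17] mem=[19,0,0,0]
After op 9 (swap): stack=[17,17] mem=[19,0,0,0]
After op 10 (/): stack=[1] mem=[19,0,0,0]
After op 11 (push 5): stack=[1,5] mem=[19,0,0,0]
After op 12 (STO M3): stack=[1] mem=[19,0,0,5]
After op 13 (dup): stack=[1,1] mem=[19,0,0,5]
After op 14 (RCL M0): stack=[1,1,19] mem=[19,0,0,5]
After op 15 (pop): stack=[1,1] mem=[19,0,0,5]
After op 16 (*): stack=[1] mem=[19,0,0,5]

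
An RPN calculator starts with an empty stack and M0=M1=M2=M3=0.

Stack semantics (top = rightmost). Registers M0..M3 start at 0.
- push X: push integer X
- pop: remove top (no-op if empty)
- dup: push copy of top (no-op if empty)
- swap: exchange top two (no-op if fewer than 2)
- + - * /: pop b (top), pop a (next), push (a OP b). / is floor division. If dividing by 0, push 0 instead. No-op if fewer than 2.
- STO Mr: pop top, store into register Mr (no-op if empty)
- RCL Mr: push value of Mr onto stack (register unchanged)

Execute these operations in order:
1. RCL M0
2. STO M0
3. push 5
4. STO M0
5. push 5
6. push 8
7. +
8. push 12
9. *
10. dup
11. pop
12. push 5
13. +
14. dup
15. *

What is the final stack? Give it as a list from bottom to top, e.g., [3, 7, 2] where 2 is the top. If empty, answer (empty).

After op 1 (RCL M0): stack=[0] mem=[0,0,0,0]
After op 2 (STO M0): stack=[empty] mem=[0,0,0,0]
After op 3 (push 5): stack=[5] mem=[0,0,0,0]
After op 4 (STO M0): stack=[empty] mem=[5,0,0,0]
After op 5 (push 5): stack=[5] mem=[5,0,0,0]
After op 6 (push 8): stack=[5,8] mem=[5,0,0,0]
After op 7 (+): stack=[13] mem=[5,0,0,0]
After op 8 (push 12): stack=[13,12] mem=[5,0,0,0]
After op 9 (*): stack=[156] mem=[5,0,0,0]
After op 10 (dup): stack=[156,156] mem=[5,0,0,0]
After op 11 (pop): stack=[156] mem=[5,0,0,0]
After op 12 (push 5): stack=[156,5] mem=[5,0,0,0]
After op 13 (+): stack=[161] mem=[5,0,0,0]
After op 14 (dup): stack=[161,161] mem=[5,0,0,0]
After op 15 (*): stack=[25921] mem=[5,0,0,0]

Answer: [25921]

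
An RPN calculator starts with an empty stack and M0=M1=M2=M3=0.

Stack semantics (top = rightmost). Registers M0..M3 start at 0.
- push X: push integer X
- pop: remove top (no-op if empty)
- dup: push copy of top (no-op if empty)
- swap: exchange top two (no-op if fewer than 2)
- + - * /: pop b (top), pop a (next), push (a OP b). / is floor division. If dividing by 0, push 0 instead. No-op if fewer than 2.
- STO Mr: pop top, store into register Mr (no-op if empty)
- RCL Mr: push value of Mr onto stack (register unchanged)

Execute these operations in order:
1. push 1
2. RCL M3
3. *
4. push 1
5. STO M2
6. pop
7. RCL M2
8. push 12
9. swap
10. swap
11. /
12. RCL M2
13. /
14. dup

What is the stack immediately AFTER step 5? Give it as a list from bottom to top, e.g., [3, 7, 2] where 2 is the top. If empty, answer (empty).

After op 1 (push 1): stack=[1] mem=[0,0,0,0]
After op 2 (RCL M3): stack=[1,0] mem=[0,0,0,0]
After op 3 (*): stack=[0] mem=[0,0,0,0]
After op 4 (push 1): stack=[0,1] mem=[0,0,0,0]
After op 5 (STO M2): stack=[0] mem=[0,0,1,0]

[0]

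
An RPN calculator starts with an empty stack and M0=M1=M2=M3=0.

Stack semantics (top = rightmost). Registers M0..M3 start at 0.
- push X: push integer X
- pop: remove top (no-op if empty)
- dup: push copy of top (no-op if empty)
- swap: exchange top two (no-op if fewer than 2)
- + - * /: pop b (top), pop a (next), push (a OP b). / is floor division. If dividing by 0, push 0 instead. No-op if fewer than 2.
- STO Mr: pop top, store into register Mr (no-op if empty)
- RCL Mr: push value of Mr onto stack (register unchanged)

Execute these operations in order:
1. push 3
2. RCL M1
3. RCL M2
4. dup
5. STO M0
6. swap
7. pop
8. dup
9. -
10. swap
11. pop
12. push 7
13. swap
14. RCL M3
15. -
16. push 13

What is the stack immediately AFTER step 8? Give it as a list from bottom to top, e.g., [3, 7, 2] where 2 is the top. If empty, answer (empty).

After op 1 (push 3): stack=[3] mem=[0,0,0,0]
After op 2 (RCL M1): stack=[3,0] mem=[0,0,0,0]
After op 3 (RCL M2): stack=[3,0,0] mem=[0,0,0,0]
After op 4 (dup): stack=[3,0,0,0] mem=[0,0,0,0]
After op 5 (STO M0): stack=[3,0,0] mem=[0,0,0,0]
After op 6 (swap): stack=[3,0,0] mem=[0,0,0,0]
After op 7 (pop): stack=[3,0] mem=[0,0,0,0]
After op 8 (dup): stack=[3,0,0] mem=[0,0,0,0]

[3, 0, 0]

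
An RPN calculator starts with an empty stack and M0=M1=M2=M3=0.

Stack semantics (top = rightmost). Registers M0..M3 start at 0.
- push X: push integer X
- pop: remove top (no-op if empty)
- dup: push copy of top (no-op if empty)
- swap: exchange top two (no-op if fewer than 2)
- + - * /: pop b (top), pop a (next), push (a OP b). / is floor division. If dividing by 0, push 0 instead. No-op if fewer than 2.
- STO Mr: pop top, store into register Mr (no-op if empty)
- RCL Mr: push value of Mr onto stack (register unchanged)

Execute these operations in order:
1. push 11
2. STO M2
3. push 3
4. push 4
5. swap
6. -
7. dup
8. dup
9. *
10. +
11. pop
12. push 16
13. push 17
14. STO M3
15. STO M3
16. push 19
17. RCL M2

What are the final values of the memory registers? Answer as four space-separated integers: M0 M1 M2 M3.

After op 1 (push 11): stack=[11] mem=[0,0,0,0]
After op 2 (STO M2): stack=[empty] mem=[0,0,11,0]
After op 3 (push 3): stack=[3] mem=[0,0,11,0]
After op 4 (push 4): stack=[3,4] mem=[0,0,11,0]
After op 5 (swap): stack=[4,3] mem=[0,0,11,0]
After op 6 (-): stack=[1] mem=[0,0,11,0]
After op 7 (dup): stack=[1,1] mem=[0,0,11,0]
After op 8 (dup): stack=[1,1,1] mem=[0,0,11,0]
After op 9 (*): stack=[1,1] mem=[0,0,11,0]
After op 10 (+): stack=[2] mem=[0,0,11,0]
After op 11 (pop): stack=[empty] mem=[0,0,11,0]
After op 12 (push 16): stack=[16] mem=[0,0,11,0]
After op 13 (push 17): stack=[16,17] mem=[0,0,11,0]
After op 14 (STO M3): stack=[16] mem=[0,0,11,17]
After op 15 (STO M3): stack=[empty] mem=[0,0,11,16]
After op 16 (push 19): stack=[19] mem=[0,0,11,16]
After op 17 (RCL M2): stack=[19,11] mem=[0,0,11,16]

Answer: 0 0 11 16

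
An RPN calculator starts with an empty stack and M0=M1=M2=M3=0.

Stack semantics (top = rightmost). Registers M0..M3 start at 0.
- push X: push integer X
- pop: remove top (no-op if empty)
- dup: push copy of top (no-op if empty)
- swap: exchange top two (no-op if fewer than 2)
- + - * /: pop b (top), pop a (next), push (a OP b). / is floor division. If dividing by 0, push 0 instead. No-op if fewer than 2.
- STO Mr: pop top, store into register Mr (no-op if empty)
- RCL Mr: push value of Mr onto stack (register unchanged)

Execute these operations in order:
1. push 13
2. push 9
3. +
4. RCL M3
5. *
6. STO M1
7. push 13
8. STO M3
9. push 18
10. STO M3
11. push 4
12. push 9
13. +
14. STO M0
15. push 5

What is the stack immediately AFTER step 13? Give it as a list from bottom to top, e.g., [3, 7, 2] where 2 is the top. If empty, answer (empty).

After op 1 (push 13): stack=[13] mem=[0,0,0,0]
After op 2 (push 9): stack=[13,9] mem=[0,0,0,0]
After op 3 (+): stack=[22] mem=[0,0,0,0]
After op 4 (RCL M3): stack=[22,0] mem=[0,0,0,0]
After op 5 (*): stack=[0] mem=[0,0,0,0]
After op 6 (STO M1): stack=[empty] mem=[0,0,0,0]
After op 7 (push 13): stack=[13] mem=[0,0,0,0]
After op 8 (STO M3): stack=[empty] mem=[0,0,0,13]
After op 9 (push 18): stack=[18] mem=[0,0,0,13]
After op 10 (STO M3): stack=[empty] mem=[0,0,0,18]
After op 11 (push 4): stack=[4] mem=[0,0,0,18]
After op 12 (push 9): stack=[4,9] mem=[0,0,0,18]
After op 13 (+): stack=[13] mem=[0,0,0,18]

[13]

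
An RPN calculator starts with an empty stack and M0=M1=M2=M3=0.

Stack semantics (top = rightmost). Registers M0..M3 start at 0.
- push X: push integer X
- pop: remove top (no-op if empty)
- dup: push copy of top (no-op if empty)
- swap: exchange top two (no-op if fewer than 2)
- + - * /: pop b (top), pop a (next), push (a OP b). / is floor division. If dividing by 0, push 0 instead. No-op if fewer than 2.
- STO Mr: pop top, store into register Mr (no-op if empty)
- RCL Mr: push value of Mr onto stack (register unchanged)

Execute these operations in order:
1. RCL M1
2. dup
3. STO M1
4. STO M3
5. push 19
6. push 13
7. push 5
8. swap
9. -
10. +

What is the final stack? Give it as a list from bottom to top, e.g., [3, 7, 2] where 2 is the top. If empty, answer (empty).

Answer: [11]

Derivation:
After op 1 (RCL M1): stack=[0] mem=[0,0,0,0]
After op 2 (dup): stack=[0,0] mem=[0,0,0,0]
After op 3 (STO M1): stack=[0] mem=[0,0,0,0]
After op 4 (STO M3): stack=[empty] mem=[0,0,0,0]
After op 5 (push 19): stack=[19] mem=[0,0,0,0]
After op 6 (push 13): stack=[19,13] mem=[0,0,0,0]
After op 7 (push 5): stack=[19,13,5] mem=[0,0,0,0]
After op 8 (swap): stack=[19,5,13] mem=[0,0,0,0]
After op 9 (-): stack=[19,-8] mem=[0,0,0,0]
After op 10 (+): stack=[11] mem=[0,0,0,0]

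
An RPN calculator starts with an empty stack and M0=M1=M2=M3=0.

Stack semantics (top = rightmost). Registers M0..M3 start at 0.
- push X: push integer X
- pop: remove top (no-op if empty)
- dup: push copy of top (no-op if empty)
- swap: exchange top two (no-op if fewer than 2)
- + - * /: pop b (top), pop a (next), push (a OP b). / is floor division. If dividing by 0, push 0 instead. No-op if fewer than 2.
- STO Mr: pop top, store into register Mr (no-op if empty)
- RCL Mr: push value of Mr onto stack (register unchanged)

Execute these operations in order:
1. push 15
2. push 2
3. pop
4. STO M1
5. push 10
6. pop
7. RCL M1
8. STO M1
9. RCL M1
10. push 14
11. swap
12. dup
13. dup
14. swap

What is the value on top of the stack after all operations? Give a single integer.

Answer: 15

Derivation:
After op 1 (push 15): stack=[15] mem=[0,0,0,0]
After op 2 (push 2): stack=[15,2] mem=[0,0,0,0]
After op 3 (pop): stack=[15] mem=[0,0,0,0]
After op 4 (STO M1): stack=[empty] mem=[0,15,0,0]
After op 5 (push 10): stack=[10] mem=[0,15,0,0]
After op 6 (pop): stack=[empty] mem=[0,15,0,0]
After op 7 (RCL M1): stack=[15] mem=[0,15,0,0]
After op 8 (STO M1): stack=[empty] mem=[0,15,0,0]
After op 9 (RCL M1): stack=[15] mem=[0,15,0,0]
After op 10 (push 14): stack=[15,14] mem=[0,15,0,0]
After op 11 (swap): stack=[14,15] mem=[0,15,0,0]
After op 12 (dup): stack=[14,15,15] mem=[0,15,0,0]
After op 13 (dup): stack=[14,15,15,15] mem=[0,15,0,0]
After op 14 (swap): stack=[14,15,15,15] mem=[0,15,0,0]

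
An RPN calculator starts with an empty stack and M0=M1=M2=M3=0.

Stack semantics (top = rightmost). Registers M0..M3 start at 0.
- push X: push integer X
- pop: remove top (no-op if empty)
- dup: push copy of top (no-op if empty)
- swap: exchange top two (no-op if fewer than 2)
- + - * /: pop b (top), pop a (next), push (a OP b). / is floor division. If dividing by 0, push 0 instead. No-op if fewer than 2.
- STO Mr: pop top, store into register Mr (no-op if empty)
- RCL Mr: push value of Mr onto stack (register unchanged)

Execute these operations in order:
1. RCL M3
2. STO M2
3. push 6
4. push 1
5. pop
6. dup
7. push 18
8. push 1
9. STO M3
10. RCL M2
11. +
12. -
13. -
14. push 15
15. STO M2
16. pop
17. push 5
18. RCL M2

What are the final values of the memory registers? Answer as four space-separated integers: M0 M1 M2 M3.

After op 1 (RCL M3): stack=[0] mem=[0,0,0,0]
After op 2 (STO M2): stack=[empty] mem=[0,0,0,0]
After op 3 (push 6): stack=[6] mem=[0,0,0,0]
After op 4 (push 1): stack=[6,1] mem=[0,0,0,0]
After op 5 (pop): stack=[6] mem=[0,0,0,0]
After op 6 (dup): stack=[6,6] mem=[0,0,0,0]
After op 7 (push 18): stack=[6,6,18] mem=[0,0,0,0]
After op 8 (push 1): stack=[6,6,18,1] mem=[0,0,0,0]
After op 9 (STO M3): stack=[6,6,18] mem=[0,0,0,1]
After op 10 (RCL M2): stack=[6,6,18,0] mem=[0,0,0,1]
After op 11 (+): stack=[6,6,18] mem=[0,0,0,1]
After op 12 (-): stack=[6,-12] mem=[0,0,0,1]
After op 13 (-): stack=[18] mem=[0,0,0,1]
After op 14 (push 15): stack=[18,15] mem=[0,0,0,1]
After op 15 (STO M2): stack=[18] mem=[0,0,15,1]
After op 16 (pop): stack=[empty] mem=[0,0,15,1]
After op 17 (push 5): stack=[5] mem=[0,0,15,1]
After op 18 (RCL M2): stack=[5,15] mem=[0,0,15,1]

Answer: 0 0 15 1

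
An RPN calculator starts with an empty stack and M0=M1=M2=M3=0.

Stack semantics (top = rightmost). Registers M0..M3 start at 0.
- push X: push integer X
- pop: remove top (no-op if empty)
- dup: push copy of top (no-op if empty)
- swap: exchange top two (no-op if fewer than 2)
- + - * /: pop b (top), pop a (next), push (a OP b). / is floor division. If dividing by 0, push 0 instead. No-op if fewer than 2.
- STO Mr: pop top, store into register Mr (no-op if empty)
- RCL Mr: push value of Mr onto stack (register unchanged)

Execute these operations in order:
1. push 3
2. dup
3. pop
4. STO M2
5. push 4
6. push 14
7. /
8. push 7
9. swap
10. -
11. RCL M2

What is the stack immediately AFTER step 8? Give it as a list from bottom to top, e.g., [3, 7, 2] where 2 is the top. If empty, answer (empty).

After op 1 (push 3): stack=[3] mem=[0,0,0,0]
After op 2 (dup): stack=[3,3] mem=[0,0,0,0]
After op 3 (pop): stack=[3] mem=[0,0,0,0]
After op 4 (STO M2): stack=[empty] mem=[0,0,3,0]
After op 5 (push 4): stack=[4] mem=[0,0,3,0]
After op 6 (push 14): stack=[4,14] mem=[0,0,3,0]
After op 7 (/): stack=[0] mem=[0,0,3,0]
After op 8 (push 7): stack=[0,7] mem=[0,0,3,0]

[0, 7]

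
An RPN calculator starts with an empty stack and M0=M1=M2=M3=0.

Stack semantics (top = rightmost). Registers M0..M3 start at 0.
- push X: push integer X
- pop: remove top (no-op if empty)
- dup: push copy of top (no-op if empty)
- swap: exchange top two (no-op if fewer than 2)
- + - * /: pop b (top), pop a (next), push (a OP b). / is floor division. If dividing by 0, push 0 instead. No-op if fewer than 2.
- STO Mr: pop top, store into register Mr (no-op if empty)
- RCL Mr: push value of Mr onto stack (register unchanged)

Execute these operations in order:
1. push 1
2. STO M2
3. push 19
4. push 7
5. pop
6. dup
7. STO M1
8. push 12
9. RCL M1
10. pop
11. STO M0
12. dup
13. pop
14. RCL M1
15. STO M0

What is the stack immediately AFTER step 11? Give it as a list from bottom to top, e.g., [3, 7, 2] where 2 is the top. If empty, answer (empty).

After op 1 (push 1): stack=[1] mem=[0,0,0,0]
After op 2 (STO M2): stack=[empty] mem=[0,0,1,0]
After op 3 (push 19): stack=[19] mem=[0,0,1,0]
After op 4 (push 7): stack=[19,7] mem=[0,0,1,0]
After op 5 (pop): stack=[19] mem=[0,0,1,0]
After op 6 (dup): stack=[19,19] mem=[0,0,1,0]
After op 7 (STO M1): stack=[19] mem=[0,19,1,0]
After op 8 (push 12): stack=[19,12] mem=[0,19,1,0]
After op 9 (RCL M1): stack=[19,12,19] mem=[0,19,1,0]
After op 10 (pop): stack=[19,12] mem=[0,19,1,0]
After op 11 (STO M0): stack=[19] mem=[12,19,1,0]

[19]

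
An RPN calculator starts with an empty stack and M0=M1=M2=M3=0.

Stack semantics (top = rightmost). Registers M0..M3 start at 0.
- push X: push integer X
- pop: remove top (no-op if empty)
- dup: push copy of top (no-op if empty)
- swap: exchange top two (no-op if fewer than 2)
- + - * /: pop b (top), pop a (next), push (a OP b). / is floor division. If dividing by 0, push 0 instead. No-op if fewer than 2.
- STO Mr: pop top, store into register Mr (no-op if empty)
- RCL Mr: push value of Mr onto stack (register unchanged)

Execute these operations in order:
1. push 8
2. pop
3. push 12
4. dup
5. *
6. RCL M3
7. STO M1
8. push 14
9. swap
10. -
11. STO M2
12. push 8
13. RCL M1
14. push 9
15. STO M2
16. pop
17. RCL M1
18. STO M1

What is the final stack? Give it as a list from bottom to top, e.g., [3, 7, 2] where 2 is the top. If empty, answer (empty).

Answer: [8]

Derivation:
After op 1 (push 8): stack=[8] mem=[0,0,0,0]
After op 2 (pop): stack=[empty] mem=[0,0,0,0]
After op 3 (push 12): stack=[12] mem=[0,0,0,0]
After op 4 (dup): stack=[12,12] mem=[0,0,0,0]
After op 5 (*): stack=[144] mem=[0,0,0,0]
After op 6 (RCL M3): stack=[144,0] mem=[0,0,0,0]
After op 7 (STO M1): stack=[144] mem=[0,0,0,0]
After op 8 (push 14): stack=[144,14] mem=[0,0,0,0]
After op 9 (swap): stack=[14,144] mem=[0,0,0,0]
After op 10 (-): stack=[-130] mem=[0,0,0,0]
After op 11 (STO M2): stack=[empty] mem=[0,0,-130,0]
After op 12 (push 8): stack=[8] mem=[0,0,-130,0]
After op 13 (RCL M1): stack=[8,0] mem=[0,0,-130,0]
After op 14 (push 9): stack=[8,0,9] mem=[0,0,-130,0]
After op 15 (STO M2): stack=[8,0] mem=[0,0,9,0]
After op 16 (pop): stack=[8] mem=[0,0,9,0]
After op 17 (RCL M1): stack=[8,0] mem=[0,0,9,0]
After op 18 (STO M1): stack=[8] mem=[0,0,9,0]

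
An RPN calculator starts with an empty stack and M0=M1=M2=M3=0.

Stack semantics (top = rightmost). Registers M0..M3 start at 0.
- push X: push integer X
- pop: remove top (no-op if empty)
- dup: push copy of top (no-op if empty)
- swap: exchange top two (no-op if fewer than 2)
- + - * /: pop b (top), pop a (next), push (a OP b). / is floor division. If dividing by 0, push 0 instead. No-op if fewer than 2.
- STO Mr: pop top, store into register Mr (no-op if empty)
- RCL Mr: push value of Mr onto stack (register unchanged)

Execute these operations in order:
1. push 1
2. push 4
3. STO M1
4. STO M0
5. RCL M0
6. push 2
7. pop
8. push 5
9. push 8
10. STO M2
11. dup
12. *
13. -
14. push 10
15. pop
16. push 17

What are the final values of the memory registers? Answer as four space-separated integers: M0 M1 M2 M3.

After op 1 (push 1): stack=[1] mem=[0,0,0,0]
After op 2 (push 4): stack=[1,4] mem=[0,0,0,0]
After op 3 (STO M1): stack=[1] mem=[0,4,0,0]
After op 4 (STO M0): stack=[empty] mem=[1,4,0,0]
After op 5 (RCL M0): stack=[1] mem=[1,4,0,0]
After op 6 (push 2): stack=[1,2] mem=[1,4,0,0]
After op 7 (pop): stack=[1] mem=[1,4,0,0]
After op 8 (push 5): stack=[1,5] mem=[1,4,0,0]
After op 9 (push 8): stack=[1,5,8] mem=[1,4,0,0]
After op 10 (STO M2): stack=[1,5] mem=[1,4,8,0]
After op 11 (dup): stack=[1,5,5] mem=[1,4,8,0]
After op 12 (*): stack=[1,25] mem=[1,4,8,0]
After op 13 (-): stack=[-24] mem=[1,4,8,0]
After op 14 (push 10): stack=[-24,10] mem=[1,4,8,0]
After op 15 (pop): stack=[-24] mem=[1,4,8,0]
After op 16 (push 17): stack=[-24,17] mem=[1,4,8,0]

Answer: 1 4 8 0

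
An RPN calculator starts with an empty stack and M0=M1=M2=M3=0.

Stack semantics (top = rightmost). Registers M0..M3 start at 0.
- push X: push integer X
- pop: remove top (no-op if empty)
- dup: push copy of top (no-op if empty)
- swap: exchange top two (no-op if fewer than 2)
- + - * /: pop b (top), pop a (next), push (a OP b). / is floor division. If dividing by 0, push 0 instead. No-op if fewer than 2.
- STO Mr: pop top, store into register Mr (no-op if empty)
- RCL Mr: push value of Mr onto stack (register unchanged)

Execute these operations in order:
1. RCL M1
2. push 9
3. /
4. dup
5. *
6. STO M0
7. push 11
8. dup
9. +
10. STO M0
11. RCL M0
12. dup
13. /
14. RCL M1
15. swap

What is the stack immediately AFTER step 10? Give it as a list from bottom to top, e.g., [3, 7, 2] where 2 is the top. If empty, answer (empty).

After op 1 (RCL M1): stack=[0] mem=[0,0,0,0]
After op 2 (push 9): stack=[0,9] mem=[0,0,0,0]
After op 3 (/): stack=[0] mem=[0,0,0,0]
After op 4 (dup): stack=[0,0] mem=[0,0,0,0]
After op 5 (*): stack=[0] mem=[0,0,0,0]
After op 6 (STO M0): stack=[empty] mem=[0,0,0,0]
After op 7 (push 11): stack=[11] mem=[0,0,0,0]
After op 8 (dup): stack=[11,11] mem=[0,0,0,0]
After op 9 (+): stack=[22] mem=[0,0,0,0]
After op 10 (STO M0): stack=[empty] mem=[22,0,0,0]

(empty)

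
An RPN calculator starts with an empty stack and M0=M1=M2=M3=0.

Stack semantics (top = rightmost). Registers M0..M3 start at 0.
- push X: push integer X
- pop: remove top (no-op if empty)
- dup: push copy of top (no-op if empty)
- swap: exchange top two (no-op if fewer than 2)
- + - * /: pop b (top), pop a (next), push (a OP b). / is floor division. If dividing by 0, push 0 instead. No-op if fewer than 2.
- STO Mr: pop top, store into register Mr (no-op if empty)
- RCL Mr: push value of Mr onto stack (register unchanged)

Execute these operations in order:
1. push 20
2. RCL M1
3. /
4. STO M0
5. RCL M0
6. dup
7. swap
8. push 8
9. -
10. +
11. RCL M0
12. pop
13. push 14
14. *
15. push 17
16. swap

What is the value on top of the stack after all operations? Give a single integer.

After op 1 (push 20): stack=[20] mem=[0,0,0,0]
After op 2 (RCL M1): stack=[20,0] mem=[0,0,0,0]
After op 3 (/): stack=[0] mem=[0,0,0,0]
After op 4 (STO M0): stack=[empty] mem=[0,0,0,0]
After op 5 (RCL M0): stack=[0] mem=[0,0,0,0]
After op 6 (dup): stack=[0,0] mem=[0,0,0,0]
After op 7 (swap): stack=[0,0] mem=[0,0,0,0]
After op 8 (push 8): stack=[0,0,8] mem=[0,0,0,0]
After op 9 (-): stack=[0,-8] mem=[0,0,0,0]
After op 10 (+): stack=[-8] mem=[0,0,0,0]
After op 11 (RCL M0): stack=[-8,0] mem=[0,0,0,0]
After op 12 (pop): stack=[-8] mem=[0,0,0,0]
After op 13 (push 14): stack=[-8,14] mem=[0,0,0,0]
After op 14 (*): stack=[-112] mem=[0,0,0,0]
After op 15 (push 17): stack=[-112,17] mem=[0,0,0,0]
After op 16 (swap): stack=[17,-112] mem=[0,0,0,0]

Answer: -112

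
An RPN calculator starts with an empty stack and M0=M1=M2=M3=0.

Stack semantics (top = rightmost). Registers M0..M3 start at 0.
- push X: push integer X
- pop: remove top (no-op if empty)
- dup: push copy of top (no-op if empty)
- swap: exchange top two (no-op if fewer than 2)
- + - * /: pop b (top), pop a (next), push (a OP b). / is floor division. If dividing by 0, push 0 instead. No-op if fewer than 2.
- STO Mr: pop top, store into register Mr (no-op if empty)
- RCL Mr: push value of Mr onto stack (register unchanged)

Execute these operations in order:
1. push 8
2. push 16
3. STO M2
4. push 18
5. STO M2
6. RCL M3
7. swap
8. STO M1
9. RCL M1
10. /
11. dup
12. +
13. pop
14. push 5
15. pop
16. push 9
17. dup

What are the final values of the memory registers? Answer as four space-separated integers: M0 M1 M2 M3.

Answer: 0 8 18 0

Derivation:
After op 1 (push 8): stack=[8] mem=[0,0,0,0]
After op 2 (push 16): stack=[8,16] mem=[0,0,0,0]
After op 3 (STO M2): stack=[8] mem=[0,0,16,0]
After op 4 (push 18): stack=[8,18] mem=[0,0,16,0]
After op 5 (STO M2): stack=[8] mem=[0,0,18,0]
After op 6 (RCL M3): stack=[8,0] mem=[0,0,18,0]
After op 7 (swap): stack=[0,8] mem=[0,0,18,0]
After op 8 (STO M1): stack=[0] mem=[0,8,18,0]
After op 9 (RCL M1): stack=[0,8] mem=[0,8,18,0]
After op 10 (/): stack=[0] mem=[0,8,18,0]
After op 11 (dup): stack=[0,0] mem=[0,8,18,0]
After op 12 (+): stack=[0] mem=[0,8,18,0]
After op 13 (pop): stack=[empty] mem=[0,8,18,0]
After op 14 (push 5): stack=[5] mem=[0,8,18,0]
After op 15 (pop): stack=[empty] mem=[0,8,18,0]
After op 16 (push 9): stack=[9] mem=[0,8,18,0]
After op 17 (dup): stack=[9,9] mem=[0,8,18,0]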